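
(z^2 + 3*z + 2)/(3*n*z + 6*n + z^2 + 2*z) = (z + 1)/(3*n + z)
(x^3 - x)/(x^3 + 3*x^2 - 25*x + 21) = x*(x + 1)/(x^2 + 4*x - 21)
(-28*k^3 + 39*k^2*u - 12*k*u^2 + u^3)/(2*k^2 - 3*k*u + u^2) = (28*k^2 - 11*k*u + u^2)/(-2*k + u)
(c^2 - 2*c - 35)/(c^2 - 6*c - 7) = (c + 5)/(c + 1)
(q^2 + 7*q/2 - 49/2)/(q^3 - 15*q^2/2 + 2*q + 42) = (q + 7)/(q^2 - 4*q - 12)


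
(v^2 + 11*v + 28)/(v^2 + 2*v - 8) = (v + 7)/(v - 2)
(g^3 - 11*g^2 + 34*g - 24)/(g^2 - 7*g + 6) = g - 4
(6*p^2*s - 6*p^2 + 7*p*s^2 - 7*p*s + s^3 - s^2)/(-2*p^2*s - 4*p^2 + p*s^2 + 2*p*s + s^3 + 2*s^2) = (6*p^2*s - 6*p^2 + 7*p*s^2 - 7*p*s + s^3 - s^2)/(-2*p^2*s - 4*p^2 + p*s^2 + 2*p*s + s^3 + 2*s^2)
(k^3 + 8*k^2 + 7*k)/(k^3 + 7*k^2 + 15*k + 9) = k*(k + 7)/(k^2 + 6*k + 9)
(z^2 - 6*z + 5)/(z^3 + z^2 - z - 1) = (z - 5)/(z^2 + 2*z + 1)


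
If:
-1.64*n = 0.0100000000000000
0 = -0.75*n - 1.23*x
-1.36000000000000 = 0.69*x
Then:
No Solution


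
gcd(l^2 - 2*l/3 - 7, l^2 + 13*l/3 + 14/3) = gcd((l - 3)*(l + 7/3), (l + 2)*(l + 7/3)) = l + 7/3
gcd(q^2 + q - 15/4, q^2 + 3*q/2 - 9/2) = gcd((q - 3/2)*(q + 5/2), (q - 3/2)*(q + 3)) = q - 3/2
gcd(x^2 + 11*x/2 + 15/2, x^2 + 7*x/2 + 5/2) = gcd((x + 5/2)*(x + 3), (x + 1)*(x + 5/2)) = x + 5/2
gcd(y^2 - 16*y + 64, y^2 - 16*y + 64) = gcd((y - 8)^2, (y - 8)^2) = y^2 - 16*y + 64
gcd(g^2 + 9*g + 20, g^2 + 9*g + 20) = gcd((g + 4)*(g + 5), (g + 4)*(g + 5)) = g^2 + 9*g + 20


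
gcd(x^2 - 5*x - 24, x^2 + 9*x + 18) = x + 3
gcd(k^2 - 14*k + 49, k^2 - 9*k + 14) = k - 7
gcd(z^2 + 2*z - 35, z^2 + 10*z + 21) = z + 7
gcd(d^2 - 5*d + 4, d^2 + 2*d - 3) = d - 1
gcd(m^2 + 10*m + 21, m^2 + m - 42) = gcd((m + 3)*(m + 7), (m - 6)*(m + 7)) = m + 7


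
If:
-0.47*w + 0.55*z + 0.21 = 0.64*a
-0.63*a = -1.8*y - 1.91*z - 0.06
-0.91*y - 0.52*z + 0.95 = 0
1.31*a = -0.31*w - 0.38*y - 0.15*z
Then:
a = 0.10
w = -2.18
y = 2.26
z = -2.13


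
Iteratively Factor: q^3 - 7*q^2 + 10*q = (q - 2)*(q^2 - 5*q) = (q - 5)*(q - 2)*(q)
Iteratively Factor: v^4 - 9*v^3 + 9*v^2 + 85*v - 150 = (v - 5)*(v^3 - 4*v^2 - 11*v + 30) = (v - 5)^2*(v^2 + v - 6) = (v - 5)^2*(v - 2)*(v + 3)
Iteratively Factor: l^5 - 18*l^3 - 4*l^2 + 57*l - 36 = (l - 1)*(l^4 + l^3 - 17*l^2 - 21*l + 36) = (l - 4)*(l - 1)*(l^3 + 5*l^2 + 3*l - 9) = (l - 4)*(l - 1)^2*(l^2 + 6*l + 9) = (l - 4)*(l - 1)^2*(l + 3)*(l + 3)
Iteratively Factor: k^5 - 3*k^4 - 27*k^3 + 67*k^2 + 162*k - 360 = (k - 5)*(k^4 + 2*k^3 - 17*k^2 - 18*k + 72) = (k - 5)*(k + 3)*(k^3 - k^2 - 14*k + 24) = (k - 5)*(k - 2)*(k + 3)*(k^2 + k - 12) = (k - 5)*(k - 2)*(k + 3)*(k + 4)*(k - 3)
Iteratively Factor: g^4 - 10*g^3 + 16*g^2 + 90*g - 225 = (g - 5)*(g^3 - 5*g^2 - 9*g + 45) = (g - 5)*(g - 3)*(g^2 - 2*g - 15) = (g - 5)^2*(g - 3)*(g + 3)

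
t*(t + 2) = t^2 + 2*t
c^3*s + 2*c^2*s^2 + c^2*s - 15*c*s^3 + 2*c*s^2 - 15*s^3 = (c - 3*s)*(c + 5*s)*(c*s + s)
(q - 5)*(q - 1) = q^2 - 6*q + 5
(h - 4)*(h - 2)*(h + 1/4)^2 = h^4 - 11*h^3/2 + 81*h^2/16 + 29*h/8 + 1/2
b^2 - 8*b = b*(b - 8)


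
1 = 1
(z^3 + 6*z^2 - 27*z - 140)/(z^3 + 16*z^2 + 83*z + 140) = (z - 5)/(z + 5)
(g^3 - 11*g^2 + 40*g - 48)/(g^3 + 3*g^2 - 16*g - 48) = (g^2 - 7*g + 12)/(g^2 + 7*g + 12)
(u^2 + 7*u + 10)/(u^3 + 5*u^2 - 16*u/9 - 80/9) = 9*(u + 2)/(9*u^2 - 16)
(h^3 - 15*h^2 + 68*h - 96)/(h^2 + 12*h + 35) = (h^3 - 15*h^2 + 68*h - 96)/(h^2 + 12*h + 35)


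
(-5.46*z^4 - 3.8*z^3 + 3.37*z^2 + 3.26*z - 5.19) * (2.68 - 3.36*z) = 18.3456*z^5 - 1.8648*z^4 - 21.5072*z^3 - 1.922*z^2 + 26.1752*z - 13.9092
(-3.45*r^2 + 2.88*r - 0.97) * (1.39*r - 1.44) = -4.7955*r^3 + 8.9712*r^2 - 5.4955*r + 1.3968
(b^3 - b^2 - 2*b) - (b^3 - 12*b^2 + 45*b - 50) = 11*b^2 - 47*b + 50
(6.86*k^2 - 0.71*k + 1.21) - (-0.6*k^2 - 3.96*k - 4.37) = 7.46*k^2 + 3.25*k + 5.58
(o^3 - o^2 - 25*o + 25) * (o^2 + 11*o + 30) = o^5 + 10*o^4 - 6*o^3 - 280*o^2 - 475*o + 750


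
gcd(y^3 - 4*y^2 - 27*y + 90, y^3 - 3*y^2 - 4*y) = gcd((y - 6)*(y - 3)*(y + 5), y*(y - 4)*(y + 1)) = 1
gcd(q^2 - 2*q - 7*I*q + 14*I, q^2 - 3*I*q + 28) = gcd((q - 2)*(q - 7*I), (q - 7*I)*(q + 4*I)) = q - 7*I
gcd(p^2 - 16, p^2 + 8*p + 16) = p + 4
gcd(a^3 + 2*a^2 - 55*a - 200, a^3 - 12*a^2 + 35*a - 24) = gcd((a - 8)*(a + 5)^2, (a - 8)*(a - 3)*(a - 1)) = a - 8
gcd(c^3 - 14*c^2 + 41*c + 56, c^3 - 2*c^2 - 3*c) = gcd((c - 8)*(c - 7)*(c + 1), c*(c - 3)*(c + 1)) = c + 1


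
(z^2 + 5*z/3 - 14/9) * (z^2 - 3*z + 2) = z^4 - 4*z^3/3 - 41*z^2/9 + 8*z - 28/9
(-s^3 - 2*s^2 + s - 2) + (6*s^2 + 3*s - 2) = -s^3 + 4*s^2 + 4*s - 4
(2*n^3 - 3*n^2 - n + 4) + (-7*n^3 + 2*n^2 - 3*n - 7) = -5*n^3 - n^2 - 4*n - 3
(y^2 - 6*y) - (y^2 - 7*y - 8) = y + 8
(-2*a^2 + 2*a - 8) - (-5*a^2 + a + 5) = 3*a^2 + a - 13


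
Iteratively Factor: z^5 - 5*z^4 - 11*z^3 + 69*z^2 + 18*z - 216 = (z - 3)*(z^4 - 2*z^3 - 17*z^2 + 18*z + 72) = (z - 3)*(z + 3)*(z^3 - 5*z^2 - 2*z + 24) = (z - 4)*(z - 3)*(z + 3)*(z^2 - z - 6) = (z - 4)*(z - 3)^2*(z + 3)*(z + 2)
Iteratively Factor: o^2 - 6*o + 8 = (o - 2)*(o - 4)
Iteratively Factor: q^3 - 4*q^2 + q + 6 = (q + 1)*(q^2 - 5*q + 6) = (q - 3)*(q + 1)*(q - 2)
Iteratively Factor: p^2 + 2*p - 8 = (p - 2)*(p + 4)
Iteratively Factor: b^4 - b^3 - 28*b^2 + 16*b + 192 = (b + 3)*(b^3 - 4*b^2 - 16*b + 64) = (b - 4)*(b + 3)*(b^2 - 16) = (b - 4)*(b + 3)*(b + 4)*(b - 4)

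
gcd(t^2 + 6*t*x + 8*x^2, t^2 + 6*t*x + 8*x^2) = t^2 + 6*t*x + 8*x^2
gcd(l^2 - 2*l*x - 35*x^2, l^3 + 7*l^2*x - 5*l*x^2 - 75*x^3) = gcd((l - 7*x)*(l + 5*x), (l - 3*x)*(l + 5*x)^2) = l + 5*x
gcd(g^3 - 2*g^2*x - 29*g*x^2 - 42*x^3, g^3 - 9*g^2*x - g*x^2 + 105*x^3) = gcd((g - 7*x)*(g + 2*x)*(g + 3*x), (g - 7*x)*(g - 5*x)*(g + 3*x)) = -g^2 + 4*g*x + 21*x^2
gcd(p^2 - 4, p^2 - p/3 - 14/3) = p + 2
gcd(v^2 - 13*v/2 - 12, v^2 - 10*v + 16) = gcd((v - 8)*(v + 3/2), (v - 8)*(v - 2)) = v - 8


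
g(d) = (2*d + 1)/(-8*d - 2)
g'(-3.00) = 0.01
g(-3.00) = -0.23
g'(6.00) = 0.00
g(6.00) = -0.26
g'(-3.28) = 0.01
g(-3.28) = -0.23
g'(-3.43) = 0.01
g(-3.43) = -0.23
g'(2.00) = 0.01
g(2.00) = -0.28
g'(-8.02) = 0.00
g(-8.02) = -0.24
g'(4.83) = 0.00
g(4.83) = -0.26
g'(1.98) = 0.01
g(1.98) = -0.28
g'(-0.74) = 0.26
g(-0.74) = -0.12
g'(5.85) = 0.00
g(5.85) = -0.26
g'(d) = 2/(-8*d - 2) + 8*(2*d + 1)/(-8*d - 2)^2 = (4*d + 1)^(-2)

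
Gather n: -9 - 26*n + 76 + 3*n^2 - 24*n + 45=3*n^2 - 50*n + 112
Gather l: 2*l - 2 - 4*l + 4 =2 - 2*l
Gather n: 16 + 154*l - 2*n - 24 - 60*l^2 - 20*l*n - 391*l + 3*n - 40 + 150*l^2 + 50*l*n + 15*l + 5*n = 90*l^2 - 222*l + n*(30*l + 6) - 48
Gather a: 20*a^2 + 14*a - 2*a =20*a^2 + 12*a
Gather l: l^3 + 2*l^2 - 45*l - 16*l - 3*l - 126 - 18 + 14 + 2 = l^3 + 2*l^2 - 64*l - 128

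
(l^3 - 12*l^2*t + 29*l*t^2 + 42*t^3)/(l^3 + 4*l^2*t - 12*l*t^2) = (l^3 - 12*l^2*t + 29*l*t^2 + 42*t^3)/(l*(l^2 + 4*l*t - 12*t^2))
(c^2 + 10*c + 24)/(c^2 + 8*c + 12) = (c + 4)/(c + 2)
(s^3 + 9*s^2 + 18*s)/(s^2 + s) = (s^2 + 9*s + 18)/(s + 1)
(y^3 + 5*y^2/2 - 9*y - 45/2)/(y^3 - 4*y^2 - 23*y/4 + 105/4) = 2*(y + 3)/(2*y - 7)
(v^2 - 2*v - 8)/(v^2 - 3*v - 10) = (v - 4)/(v - 5)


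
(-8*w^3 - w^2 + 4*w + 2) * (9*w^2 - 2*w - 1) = -72*w^5 + 7*w^4 + 46*w^3 + 11*w^2 - 8*w - 2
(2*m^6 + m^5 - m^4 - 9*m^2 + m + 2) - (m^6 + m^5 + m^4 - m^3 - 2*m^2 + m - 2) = m^6 - 2*m^4 + m^3 - 7*m^2 + 4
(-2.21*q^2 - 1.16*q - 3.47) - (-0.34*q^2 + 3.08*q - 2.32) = -1.87*q^2 - 4.24*q - 1.15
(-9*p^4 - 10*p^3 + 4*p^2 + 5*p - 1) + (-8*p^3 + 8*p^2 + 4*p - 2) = -9*p^4 - 18*p^3 + 12*p^2 + 9*p - 3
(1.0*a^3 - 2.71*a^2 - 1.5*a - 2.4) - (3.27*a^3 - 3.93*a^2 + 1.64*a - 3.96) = -2.27*a^3 + 1.22*a^2 - 3.14*a + 1.56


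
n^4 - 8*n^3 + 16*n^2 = n^2*(n - 4)^2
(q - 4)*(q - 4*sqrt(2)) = q^2 - 4*sqrt(2)*q - 4*q + 16*sqrt(2)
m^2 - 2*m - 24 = (m - 6)*(m + 4)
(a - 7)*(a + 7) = a^2 - 49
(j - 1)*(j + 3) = j^2 + 2*j - 3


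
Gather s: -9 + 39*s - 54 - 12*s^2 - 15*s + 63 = -12*s^2 + 24*s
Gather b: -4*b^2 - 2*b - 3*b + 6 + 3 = -4*b^2 - 5*b + 9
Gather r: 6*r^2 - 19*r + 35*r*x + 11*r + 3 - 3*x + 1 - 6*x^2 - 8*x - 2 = 6*r^2 + r*(35*x - 8) - 6*x^2 - 11*x + 2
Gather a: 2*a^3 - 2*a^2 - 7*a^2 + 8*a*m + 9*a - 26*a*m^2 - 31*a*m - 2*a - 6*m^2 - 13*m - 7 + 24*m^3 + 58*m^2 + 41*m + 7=2*a^3 - 9*a^2 + a*(-26*m^2 - 23*m + 7) + 24*m^3 + 52*m^2 + 28*m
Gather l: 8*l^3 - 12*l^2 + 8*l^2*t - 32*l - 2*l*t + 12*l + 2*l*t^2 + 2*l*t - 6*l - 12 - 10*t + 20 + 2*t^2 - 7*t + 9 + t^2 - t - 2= 8*l^3 + l^2*(8*t - 12) + l*(2*t^2 - 26) + 3*t^2 - 18*t + 15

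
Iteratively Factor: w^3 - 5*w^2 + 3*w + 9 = (w - 3)*(w^2 - 2*w - 3) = (w - 3)^2*(w + 1)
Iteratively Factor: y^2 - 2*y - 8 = (y - 4)*(y + 2)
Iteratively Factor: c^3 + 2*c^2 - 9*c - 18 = (c + 3)*(c^2 - c - 6) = (c - 3)*(c + 3)*(c + 2)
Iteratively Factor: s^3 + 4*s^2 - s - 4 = (s - 1)*(s^2 + 5*s + 4) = (s - 1)*(s + 1)*(s + 4)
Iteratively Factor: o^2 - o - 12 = (o - 4)*(o + 3)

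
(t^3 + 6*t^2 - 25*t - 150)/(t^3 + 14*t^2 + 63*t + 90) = (t - 5)/(t + 3)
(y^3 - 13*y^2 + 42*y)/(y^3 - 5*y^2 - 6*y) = (y - 7)/(y + 1)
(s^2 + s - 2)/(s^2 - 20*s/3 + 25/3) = 3*(s^2 + s - 2)/(3*s^2 - 20*s + 25)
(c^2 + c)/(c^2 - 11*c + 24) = c*(c + 1)/(c^2 - 11*c + 24)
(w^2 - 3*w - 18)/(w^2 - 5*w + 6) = (w^2 - 3*w - 18)/(w^2 - 5*w + 6)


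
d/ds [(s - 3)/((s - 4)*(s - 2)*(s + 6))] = (-2*s^3 + 9*s^2 - 36)/(s^6 - 56*s^4 + 96*s^3 + 784*s^2 - 2688*s + 2304)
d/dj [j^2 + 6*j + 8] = 2*j + 6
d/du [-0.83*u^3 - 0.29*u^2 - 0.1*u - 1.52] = -2.49*u^2 - 0.58*u - 0.1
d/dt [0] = 0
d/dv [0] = 0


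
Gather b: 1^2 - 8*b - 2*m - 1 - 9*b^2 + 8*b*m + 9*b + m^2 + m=-9*b^2 + b*(8*m + 1) + m^2 - m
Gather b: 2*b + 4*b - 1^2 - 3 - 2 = 6*b - 6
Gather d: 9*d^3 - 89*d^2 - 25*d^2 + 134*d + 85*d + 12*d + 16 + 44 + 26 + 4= 9*d^3 - 114*d^2 + 231*d + 90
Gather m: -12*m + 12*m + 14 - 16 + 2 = 0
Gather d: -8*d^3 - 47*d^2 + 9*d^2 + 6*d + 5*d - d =-8*d^3 - 38*d^2 + 10*d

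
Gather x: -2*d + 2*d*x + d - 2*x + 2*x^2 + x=-d + 2*x^2 + x*(2*d - 1)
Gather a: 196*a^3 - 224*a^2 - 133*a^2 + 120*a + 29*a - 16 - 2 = 196*a^3 - 357*a^2 + 149*a - 18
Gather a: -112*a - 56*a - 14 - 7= -168*a - 21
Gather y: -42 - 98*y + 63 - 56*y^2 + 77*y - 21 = -56*y^2 - 21*y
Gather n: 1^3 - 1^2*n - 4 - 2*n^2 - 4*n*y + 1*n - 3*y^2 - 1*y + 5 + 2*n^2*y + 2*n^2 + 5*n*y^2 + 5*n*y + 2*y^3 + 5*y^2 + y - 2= 2*n^2*y + n*(5*y^2 + y) + 2*y^3 + 2*y^2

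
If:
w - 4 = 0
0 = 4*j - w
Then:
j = 1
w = 4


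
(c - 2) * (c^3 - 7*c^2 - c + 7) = c^4 - 9*c^3 + 13*c^2 + 9*c - 14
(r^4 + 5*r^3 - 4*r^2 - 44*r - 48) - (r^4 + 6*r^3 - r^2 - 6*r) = -r^3 - 3*r^2 - 38*r - 48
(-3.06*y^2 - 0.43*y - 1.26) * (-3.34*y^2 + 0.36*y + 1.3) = 10.2204*y^4 + 0.3346*y^3 + 0.0755999999999997*y^2 - 1.0126*y - 1.638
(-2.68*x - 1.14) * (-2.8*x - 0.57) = 7.504*x^2 + 4.7196*x + 0.6498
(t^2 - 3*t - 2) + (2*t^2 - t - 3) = 3*t^2 - 4*t - 5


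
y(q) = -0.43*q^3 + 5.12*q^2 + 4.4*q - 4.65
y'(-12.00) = -304.24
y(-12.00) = 1422.87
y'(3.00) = 23.51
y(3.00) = 43.02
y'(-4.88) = -76.29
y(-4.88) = 145.78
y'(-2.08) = -22.48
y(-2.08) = 12.22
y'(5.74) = 20.68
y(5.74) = 107.98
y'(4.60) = 24.21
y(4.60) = 82.07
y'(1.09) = 14.03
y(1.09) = 5.67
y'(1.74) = 18.31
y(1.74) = 16.24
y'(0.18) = 6.20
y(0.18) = -3.69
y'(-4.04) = -58.02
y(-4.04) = 89.49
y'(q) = -1.29*q^2 + 10.24*q + 4.4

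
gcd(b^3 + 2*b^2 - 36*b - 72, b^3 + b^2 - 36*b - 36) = b^2 - 36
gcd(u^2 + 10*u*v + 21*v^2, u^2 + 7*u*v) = u + 7*v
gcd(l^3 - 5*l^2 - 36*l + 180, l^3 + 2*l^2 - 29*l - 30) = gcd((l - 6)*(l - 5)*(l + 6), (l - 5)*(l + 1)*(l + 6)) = l^2 + l - 30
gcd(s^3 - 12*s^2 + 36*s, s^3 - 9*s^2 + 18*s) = s^2 - 6*s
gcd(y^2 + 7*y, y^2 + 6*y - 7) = y + 7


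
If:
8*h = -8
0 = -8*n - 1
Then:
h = -1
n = -1/8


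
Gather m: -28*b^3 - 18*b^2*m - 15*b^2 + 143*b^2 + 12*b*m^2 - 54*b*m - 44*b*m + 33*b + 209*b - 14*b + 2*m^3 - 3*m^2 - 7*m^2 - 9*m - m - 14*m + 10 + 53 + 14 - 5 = -28*b^3 + 128*b^2 + 228*b + 2*m^3 + m^2*(12*b - 10) + m*(-18*b^2 - 98*b - 24) + 72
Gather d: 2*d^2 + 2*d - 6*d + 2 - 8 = 2*d^2 - 4*d - 6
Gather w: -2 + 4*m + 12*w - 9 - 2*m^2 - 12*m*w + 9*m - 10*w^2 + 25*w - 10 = -2*m^2 + 13*m - 10*w^2 + w*(37 - 12*m) - 21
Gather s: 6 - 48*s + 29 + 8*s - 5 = 30 - 40*s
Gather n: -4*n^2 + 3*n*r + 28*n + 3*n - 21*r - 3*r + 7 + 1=-4*n^2 + n*(3*r + 31) - 24*r + 8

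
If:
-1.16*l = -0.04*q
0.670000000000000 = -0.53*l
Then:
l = -1.26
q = -36.66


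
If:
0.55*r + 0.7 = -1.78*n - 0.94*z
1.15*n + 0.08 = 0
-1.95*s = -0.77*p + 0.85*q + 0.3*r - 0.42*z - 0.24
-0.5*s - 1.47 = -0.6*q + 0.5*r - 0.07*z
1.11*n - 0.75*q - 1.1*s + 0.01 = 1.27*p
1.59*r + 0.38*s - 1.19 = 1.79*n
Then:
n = -0.07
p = -0.22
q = 2.28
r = 1.00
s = -1.37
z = -1.20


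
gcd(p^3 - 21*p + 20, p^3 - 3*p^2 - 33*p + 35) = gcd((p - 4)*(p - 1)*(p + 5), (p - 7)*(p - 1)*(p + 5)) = p^2 + 4*p - 5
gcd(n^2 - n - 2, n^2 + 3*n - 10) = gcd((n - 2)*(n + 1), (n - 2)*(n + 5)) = n - 2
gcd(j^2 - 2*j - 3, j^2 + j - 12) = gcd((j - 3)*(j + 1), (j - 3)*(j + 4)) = j - 3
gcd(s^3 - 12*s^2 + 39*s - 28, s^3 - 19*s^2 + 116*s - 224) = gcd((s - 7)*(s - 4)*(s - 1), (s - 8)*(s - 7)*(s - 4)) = s^2 - 11*s + 28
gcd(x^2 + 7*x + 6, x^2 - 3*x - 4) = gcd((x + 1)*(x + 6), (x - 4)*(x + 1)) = x + 1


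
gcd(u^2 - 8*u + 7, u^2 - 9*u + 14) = u - 7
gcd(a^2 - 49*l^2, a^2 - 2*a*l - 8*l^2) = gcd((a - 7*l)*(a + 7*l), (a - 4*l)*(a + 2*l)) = 1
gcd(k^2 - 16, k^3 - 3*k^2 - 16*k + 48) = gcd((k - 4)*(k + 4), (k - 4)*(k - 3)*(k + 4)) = k^2 - 16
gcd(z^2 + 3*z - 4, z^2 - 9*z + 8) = z - 1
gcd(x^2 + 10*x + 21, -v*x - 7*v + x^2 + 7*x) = x + 7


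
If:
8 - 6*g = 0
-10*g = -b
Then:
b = 40/3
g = 4/3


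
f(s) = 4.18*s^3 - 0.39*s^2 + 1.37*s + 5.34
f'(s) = 12.54*s^2 - 0.78*s + 1.37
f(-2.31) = -51.43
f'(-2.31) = 70.09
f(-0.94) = 0.24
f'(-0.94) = 13.18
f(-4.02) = -278.02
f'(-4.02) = 207.16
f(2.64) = 83.15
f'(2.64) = 86.71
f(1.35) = 16.76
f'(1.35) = 23.17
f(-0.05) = 5.27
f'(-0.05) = 1.44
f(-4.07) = -288.51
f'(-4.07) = 212.27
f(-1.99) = -31.87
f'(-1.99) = 52.58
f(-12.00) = -7290.30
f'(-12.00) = 1816.49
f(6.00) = 902.40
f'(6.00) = 448.13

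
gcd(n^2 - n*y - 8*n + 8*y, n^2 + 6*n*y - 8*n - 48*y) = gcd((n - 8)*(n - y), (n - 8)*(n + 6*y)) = n - 8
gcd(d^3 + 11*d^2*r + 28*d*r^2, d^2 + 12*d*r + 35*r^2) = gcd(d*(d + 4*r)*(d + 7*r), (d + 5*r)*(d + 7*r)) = d + 7*r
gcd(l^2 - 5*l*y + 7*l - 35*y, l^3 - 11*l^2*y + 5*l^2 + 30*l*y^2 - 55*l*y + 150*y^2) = -l + 5*y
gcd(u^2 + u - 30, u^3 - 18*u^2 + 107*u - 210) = u - 5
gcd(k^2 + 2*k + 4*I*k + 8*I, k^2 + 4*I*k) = k + 4*I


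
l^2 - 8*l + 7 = (l - 7)*(l - 1)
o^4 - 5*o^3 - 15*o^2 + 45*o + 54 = (o - 6)*(o - 3)*(o + 1)*(o + 3)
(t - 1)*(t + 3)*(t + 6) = t^3 + 8*t^2 + 9*t - 18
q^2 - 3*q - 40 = (q - 8)*(q + 5)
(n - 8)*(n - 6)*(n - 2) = n^3 - 16*n^2 + 76*n - 96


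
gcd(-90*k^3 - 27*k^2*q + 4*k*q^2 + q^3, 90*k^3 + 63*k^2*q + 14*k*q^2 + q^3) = 18*k^2 + 9*k*q + q^2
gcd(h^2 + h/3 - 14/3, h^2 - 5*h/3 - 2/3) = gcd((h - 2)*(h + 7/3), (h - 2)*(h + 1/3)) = h - 2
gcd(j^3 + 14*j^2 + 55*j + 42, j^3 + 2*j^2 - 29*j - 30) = j^2 + 7*j + 6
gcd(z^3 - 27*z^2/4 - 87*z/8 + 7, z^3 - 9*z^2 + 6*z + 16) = z - 8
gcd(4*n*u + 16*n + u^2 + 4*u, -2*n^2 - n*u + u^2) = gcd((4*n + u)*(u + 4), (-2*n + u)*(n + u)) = 1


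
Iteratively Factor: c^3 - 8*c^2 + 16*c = (c)*(c^2 - 8*c + 16) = c*(c - 4)*(c - 4)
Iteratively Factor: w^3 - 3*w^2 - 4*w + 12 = (w - 3)*(w^2 - 4) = (w - 3)*(w - 2)*(w + 2)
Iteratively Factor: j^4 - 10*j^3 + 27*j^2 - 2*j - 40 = (j - 5)*(j^3 - 5*j^2 + 2*j + 8) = (j - 5)*(j + 1)*(j^2 - 6*j + 8) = (j - 5)*(j - 4)*(j + 1)*(j - 2)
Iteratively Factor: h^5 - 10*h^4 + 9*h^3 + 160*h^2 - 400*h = (h - 5)*(h^4 - 5*h^3 - 16*h^2 + 80*h) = (h - 5)*(h - 4)*(h^3 - h^2 - 20*h) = (h - 5)*(h - 4)*(h + 4)*(h^2 - 5*h) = (h - 5)^2*(h - 4)*(h + 4)*(h)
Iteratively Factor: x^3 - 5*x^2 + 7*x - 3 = (x - 3)*(x^2 - 2*x + 1) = (x - 3)*(x - 1)*(x - 1)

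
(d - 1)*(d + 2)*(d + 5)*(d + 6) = d^4 + 12*d^3 + 39*d^2 + 8*d - 60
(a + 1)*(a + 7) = a^2 + 8*a + 7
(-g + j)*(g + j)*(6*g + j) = -6*g^3 - g^2*j + 6*g*j^2 + j^3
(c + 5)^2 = c^2 + 10*c + 25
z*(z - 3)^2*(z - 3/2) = z^4 - 15*z^3/2 + 18*z^2 - 27*z/2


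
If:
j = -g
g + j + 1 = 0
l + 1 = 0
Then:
No Solution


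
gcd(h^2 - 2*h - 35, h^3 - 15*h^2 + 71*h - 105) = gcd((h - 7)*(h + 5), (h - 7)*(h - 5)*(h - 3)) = h - 7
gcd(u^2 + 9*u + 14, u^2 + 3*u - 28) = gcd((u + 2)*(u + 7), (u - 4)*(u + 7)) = u + 7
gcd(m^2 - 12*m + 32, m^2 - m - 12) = m - 4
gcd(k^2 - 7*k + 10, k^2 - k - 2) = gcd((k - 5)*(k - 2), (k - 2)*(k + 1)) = k - 2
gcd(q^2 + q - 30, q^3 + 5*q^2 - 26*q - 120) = q^2 + q - 30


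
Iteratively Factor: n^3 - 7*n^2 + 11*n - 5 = (n - 1)*(n^2 - 6*n + 5) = (n - 1)^2*(n - 5)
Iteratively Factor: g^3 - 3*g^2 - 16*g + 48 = (g - 4)*(g^2 + g - 12) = (g - 4)*(g + 4)*(g - 3)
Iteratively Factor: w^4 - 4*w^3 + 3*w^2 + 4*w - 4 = (w - 2)*(w^3 - 2*w^2 - w + 2) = (w - 2)^2*(w^2 - 1) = (w - 2)^2*(w + 1)*(w - 1)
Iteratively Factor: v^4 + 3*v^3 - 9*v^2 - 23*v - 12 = (v + 4)*(v^3 - v^2 - 5*v - 3) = (v + 1)*(v + 4)*(v^2 - 2*v - 3) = (v - 3)*(v + 1)*(v + 4)*(v + 1)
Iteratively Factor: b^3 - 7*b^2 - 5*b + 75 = (b - 5)*(b^2 - 2*b - 15) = (b - 5)^2*(b + 3)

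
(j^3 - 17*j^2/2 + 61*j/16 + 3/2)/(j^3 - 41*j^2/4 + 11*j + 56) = (16*j^2 - 8*j - 3)/(4*(4*j^2 - 9*j - 28))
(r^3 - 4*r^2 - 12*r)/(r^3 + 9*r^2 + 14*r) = (r - 6)/(r + 7)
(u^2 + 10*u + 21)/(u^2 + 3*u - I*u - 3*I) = (u + 7)/(u - I)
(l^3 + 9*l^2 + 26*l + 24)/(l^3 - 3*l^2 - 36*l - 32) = (l^2 + 5*l + 6)/(l^2 - 7*l - 8)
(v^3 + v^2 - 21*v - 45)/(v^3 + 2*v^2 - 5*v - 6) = (v^2 - 2*v - 15)/(v^2 - v - 2)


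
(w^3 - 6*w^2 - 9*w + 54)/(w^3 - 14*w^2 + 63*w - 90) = (w + 3)/(w - 5)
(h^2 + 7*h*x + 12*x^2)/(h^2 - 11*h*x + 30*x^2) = (h^2 + 7*h*x + 12*x^2)/(h^2 - 11*h*x + 30*x^2)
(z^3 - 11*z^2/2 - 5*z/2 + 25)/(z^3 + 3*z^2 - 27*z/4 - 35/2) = 2*(z - 5)/(2*z + 7)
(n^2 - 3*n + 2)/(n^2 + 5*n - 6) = (n - 2)/(n + 6)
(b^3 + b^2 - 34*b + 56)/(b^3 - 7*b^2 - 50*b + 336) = (b^2 - 6*b + 8)/(b^2 - 14*b + 48)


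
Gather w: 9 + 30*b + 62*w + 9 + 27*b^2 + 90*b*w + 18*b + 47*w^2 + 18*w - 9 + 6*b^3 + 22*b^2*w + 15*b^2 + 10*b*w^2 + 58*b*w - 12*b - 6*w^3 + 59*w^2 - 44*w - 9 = 6*b^3 + 42*b^2 + 36*b - 6*w^3 + w^2*(10*b + 106) + w*(22*b^2 + 148*b + 36)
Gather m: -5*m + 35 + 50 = 85 - 5*m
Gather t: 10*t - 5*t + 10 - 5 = 5*t + 5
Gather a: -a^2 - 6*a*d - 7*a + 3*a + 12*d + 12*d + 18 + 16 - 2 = -a^2 + a*(-6*d - 4) + 24*d + 32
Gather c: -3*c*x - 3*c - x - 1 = c*(-3*x - 3) - x - 1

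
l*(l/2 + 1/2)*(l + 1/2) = l^3/2 + 3*l^2/4 + l/4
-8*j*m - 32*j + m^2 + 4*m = (-8*j + m)*(m + 4)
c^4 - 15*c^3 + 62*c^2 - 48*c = c*(c - 8)*(c - 6)*(c - 1)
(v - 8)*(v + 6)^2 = v^3 + 4*v^2 - 60*v - 288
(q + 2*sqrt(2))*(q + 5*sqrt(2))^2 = q^3 + 12*sqrt(2)*q^2 + 90*q + 100*sqrt(2)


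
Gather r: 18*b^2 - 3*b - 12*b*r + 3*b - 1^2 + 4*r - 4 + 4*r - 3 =18*b^2 + r*(8 - 12*b) - 8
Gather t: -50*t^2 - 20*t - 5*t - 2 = -50*t^2 - 25*t - 2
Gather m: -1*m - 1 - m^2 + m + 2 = 1 - m^2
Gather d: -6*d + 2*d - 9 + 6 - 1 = -4*d - 4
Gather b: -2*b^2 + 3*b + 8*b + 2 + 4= -2*b^2 + 11*b + 6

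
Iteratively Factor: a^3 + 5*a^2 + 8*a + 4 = (a + 2)*(a^2 + 3*a + 2) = (a + 1)*(a + 2)*(a + 2)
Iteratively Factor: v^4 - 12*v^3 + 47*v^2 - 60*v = (v - 5)*(v^3 - 7*v^2 + 12*v) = (v - 5)*(v - 3)*(v^2 - 4*v) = v*(v - 5)*(v - 3)*(v - 4)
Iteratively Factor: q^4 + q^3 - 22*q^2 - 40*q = (q + 2)*(q^3 - q^2 - 20*q) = (q + 2)*(q + 4)*(q^2 - 5*q) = (q - 5)*(q + 2)*(q + 4)*(q)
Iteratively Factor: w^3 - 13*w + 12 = (w + 4)*(w^2 - 4*w + 3) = (w - 1)*(w + 4)*(w - 3)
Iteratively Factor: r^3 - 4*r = (r - 2)*(r^2 + 2*r) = r*(r - 2)*(r + 2)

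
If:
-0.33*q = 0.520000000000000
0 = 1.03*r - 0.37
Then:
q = -1.58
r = 0.36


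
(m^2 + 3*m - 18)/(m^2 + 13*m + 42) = (m - 3)/(m + 7)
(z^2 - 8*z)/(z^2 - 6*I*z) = (z - 8)/(z - 6*I)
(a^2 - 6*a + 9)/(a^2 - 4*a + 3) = (a - 3)/(a - 1)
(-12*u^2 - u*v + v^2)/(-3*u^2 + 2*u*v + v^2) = (4*u - v)/(u - v)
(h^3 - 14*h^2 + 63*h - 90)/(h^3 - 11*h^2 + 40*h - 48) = (h^2 - 11*h + 30)/(h^2 - 8*h + 16)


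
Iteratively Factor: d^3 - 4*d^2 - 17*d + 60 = (d - 5)*(d^2 + d - 12) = (d - 5)*(d + 4)*(d - 3)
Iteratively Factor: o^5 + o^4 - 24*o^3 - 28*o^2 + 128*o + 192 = (o - 4)*(o^4 + 5*o^3 - 4*o^2 - 44*o - 48) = (o - 4)*(o - 3)*(o^3 + 8*o^2 + 20*o + 16) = (o - 4)*(o - 3)*(o + 2)*(o^2 + 6*o + 8) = (o - 4)*(o - 3)*(o + 2)^2*(o + 4)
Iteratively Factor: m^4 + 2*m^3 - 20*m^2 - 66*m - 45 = (m + 3)*(m^3 - m^2 - 17*m - 15) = (m - 5)*(m + 3)*(m^2 + 4*m + 3) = (m - 5)*(m + 3)^2*(m + 1)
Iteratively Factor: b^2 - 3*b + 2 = (b - 1)*(b - 2)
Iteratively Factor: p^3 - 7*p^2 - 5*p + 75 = (p - 5)*(p^2 - 2*p - 15) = (p - 5)^2*(p + 3)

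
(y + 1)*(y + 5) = y^2 + 6*y + 5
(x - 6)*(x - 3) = x^2 - 9*x + 18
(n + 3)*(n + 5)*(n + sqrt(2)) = n^3 + sqrt(2)*n^2 + 8*n^2 + 8*sqrt(2)*n + 15*n + 15*sqrt(2)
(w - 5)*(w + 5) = w^2 - 25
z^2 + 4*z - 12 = (z - 2)*(z + 6)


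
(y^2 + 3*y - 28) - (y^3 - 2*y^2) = -y^3 + 3*y^2 + 3*y - 28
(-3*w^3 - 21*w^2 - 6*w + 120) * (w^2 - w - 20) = -3*w^5 - 18*w^4 + 75*w^3 + 546*w^2 - 2400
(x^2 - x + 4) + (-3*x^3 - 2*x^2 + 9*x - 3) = -3*x^3 - x^2 + 8*x + 1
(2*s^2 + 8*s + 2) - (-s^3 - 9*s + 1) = s^3 + 2*s^2 + 17*s + 1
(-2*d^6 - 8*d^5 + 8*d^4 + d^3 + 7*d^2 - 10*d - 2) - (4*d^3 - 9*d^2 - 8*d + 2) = -2*d^6 - 8*d^5 + 8*d^4 - 3*d^3 + 16*d^2 - 2*d - 4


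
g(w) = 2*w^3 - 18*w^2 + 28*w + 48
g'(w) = 6*w^2 - 36*w + 28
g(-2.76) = -208.45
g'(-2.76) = 173.07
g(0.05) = 49.36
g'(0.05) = 26.22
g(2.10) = 45.94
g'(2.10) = -21.14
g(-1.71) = -62.51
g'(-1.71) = 107.10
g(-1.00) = 0.00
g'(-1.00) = 70.00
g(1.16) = 59.38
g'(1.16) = -5.69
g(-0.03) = 47.14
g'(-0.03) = 29.09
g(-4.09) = -504.46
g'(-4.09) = 275.61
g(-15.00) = -11172.00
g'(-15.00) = 1918.00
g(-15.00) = -11172.00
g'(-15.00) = 1918.00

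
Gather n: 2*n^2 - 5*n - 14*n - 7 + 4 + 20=2*n^2 - 19*n + 17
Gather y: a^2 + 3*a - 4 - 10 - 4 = a^2 + 3*a - 18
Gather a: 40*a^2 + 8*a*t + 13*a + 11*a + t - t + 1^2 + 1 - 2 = 40*a^2 + a*(8*t + 24)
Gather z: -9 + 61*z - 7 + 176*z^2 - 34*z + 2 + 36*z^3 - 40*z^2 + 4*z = 36*z^3 + 136*z^2 + 31*z - 14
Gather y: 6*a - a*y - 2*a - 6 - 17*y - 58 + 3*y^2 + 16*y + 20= 4*a + 3*y^2 + y*(-a - 1) - 44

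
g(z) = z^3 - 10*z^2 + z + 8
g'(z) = 3*z^2 - 20*z + 1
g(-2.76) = -91.96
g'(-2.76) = 79.05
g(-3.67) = -179.79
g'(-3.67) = 114.81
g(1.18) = -3.10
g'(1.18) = -18.42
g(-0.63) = 3.15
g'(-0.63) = 14.79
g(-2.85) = -99.22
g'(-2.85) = 82.37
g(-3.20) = -130.37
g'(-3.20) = 95.72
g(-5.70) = -507.79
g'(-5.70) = 212.47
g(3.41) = -65.22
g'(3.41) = -32.32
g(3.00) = -52.00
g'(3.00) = -32.00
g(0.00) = 8.00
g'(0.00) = 1.00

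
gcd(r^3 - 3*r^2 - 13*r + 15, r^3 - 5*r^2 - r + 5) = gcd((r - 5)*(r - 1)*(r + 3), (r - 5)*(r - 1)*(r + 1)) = r^2 - 6*r + 5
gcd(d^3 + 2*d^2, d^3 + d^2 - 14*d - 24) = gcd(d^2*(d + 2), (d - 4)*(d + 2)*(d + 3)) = d + 2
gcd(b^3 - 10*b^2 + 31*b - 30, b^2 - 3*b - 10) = b - 5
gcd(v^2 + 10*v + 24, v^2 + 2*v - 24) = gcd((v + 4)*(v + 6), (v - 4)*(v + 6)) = v + 6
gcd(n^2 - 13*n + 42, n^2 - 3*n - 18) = n - 6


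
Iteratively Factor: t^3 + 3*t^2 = (t + 3)*(t^2) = t*(t + 3)*(t)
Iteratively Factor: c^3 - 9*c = (c + 3)*(c^2 - 3*c) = c*(c + 3)*(c - 3)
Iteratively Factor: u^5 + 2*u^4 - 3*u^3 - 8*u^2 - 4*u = (u + 1)*(u^4 + u^3 - 4*u^2 - 4*u) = (u + 1)^2*(u^3 - 4*u) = u*(u + 1)^2*(u^2 - 4) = u*(u + 1)^2*(u + 2)*(u - 2)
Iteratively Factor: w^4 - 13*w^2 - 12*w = (w + 1)*(w^3 - w^2 - 12*w) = (w - 4)*(w + 1)*(w^2 + 3*w) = w*(w - 4)*(w + 1)*(w + 3)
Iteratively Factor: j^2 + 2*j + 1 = (j + 1)*(j + 1)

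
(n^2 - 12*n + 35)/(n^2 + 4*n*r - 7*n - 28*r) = (n - 5)/(n + 4*r)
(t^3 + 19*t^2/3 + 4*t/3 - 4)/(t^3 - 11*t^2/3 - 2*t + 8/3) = (t + 6)/(t - 4)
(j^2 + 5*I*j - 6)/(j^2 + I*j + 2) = (j + 3*I)/(j - I)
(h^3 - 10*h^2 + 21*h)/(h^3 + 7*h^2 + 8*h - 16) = h*(h^2 - 10*h + 21)/(h^3 + 7*h^2 + 8*h - 16)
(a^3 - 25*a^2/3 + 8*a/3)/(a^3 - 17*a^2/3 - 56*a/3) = (3*a - 1)/(3*a + 7)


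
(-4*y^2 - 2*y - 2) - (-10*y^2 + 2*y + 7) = 6*y^2 - 4*y - 9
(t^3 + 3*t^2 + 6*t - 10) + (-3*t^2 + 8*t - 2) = t^3 + 14*t - 12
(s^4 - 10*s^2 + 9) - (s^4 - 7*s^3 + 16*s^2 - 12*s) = 7*s^3 - 26*s^2 + 12*s + 9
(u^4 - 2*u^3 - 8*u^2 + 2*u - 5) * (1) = u^4 - 2*u^3 - 8*u^2 + 2*u - 5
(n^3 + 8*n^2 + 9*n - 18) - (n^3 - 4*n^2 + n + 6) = 12*n^2 + 8*n - 24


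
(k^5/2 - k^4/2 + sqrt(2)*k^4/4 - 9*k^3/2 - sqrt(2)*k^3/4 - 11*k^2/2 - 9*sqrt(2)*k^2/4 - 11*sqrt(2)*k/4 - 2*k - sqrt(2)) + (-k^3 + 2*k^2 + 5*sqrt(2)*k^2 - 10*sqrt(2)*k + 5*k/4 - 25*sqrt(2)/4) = k^5/2 - k^4/2 + sqrt(2)*k^4/4 - 11*k^3/2 - sqrt(2)*k^3/4 - 7*k^2/2 + 11*sqrt(2)*k^2/4 - 51*sqrt(2)*k/4 - 3*k/4 - 29*sqrt(2)/4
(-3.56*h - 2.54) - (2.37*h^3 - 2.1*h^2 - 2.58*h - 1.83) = -2.37*h^3 + 2.1*h^2 - 0.98*h - 0.71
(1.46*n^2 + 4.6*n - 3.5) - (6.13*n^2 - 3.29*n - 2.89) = -4.67*n^2 + 7.89*n - 0.61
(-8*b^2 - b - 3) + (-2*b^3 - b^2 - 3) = -2*b^3 - 9*b^2 - b - 6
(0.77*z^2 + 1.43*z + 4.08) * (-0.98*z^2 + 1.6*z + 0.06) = -0.7546*z^4 - 0.1694*z^3 - 1.6642*z^2 + 6.6138*z + 0.2448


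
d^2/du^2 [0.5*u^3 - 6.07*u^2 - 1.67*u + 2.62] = 3.0*u - 12.14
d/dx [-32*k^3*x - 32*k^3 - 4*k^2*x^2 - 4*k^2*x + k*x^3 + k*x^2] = k*(-32*k^2 - 8*k*x - 4*k + 3*x^2 + 2*x)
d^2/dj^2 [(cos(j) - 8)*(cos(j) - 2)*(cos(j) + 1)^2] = -16*sin(j)^4 + 8*sin(j)^2 - 16*cos(j) + 18*cos(3*j) + 2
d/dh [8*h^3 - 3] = 24*h^2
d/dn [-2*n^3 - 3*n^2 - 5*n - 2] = -6*n^2 - 6*n - 5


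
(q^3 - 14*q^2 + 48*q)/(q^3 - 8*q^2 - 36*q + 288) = q/(q + 6)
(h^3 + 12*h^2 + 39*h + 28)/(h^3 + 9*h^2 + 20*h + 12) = (h^2 + 11*h + 28)/(h^2 + 8*h + 12)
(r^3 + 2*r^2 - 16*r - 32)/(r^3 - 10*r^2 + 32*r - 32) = (r^2 + 6*r + 8)/(r^2 - 6*r + 8)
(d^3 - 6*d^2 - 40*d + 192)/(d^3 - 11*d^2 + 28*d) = (d^2 - 2*d - 48)/(d*(d - 7))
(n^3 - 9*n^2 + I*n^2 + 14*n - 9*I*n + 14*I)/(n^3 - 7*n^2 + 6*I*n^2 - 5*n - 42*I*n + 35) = (n - 2)/(n + 5*I)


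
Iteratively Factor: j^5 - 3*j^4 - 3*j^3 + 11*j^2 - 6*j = (j - 1)*(j^4 - 2*j^3 - 5*j^2 + 6*j) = (j - 1)^2*(j^3 - j^2 - 6*j) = j*(j - 1)^2*(j^2 - j - 6) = j*(j - 1)^2*(j + 2)*(j - 3)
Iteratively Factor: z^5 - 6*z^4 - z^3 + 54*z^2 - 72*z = (z + 3)*(z^4 - 9*z^3 + 26*z^2 - 24*z) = (z - 2)*(z + 3)*(z^3 - 7*z^2 + 12*z) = (z - 4)*(z - 2)*(z + 3)*(z^2 - 3*z) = (z - 4)*(z - 3)*(z - 2)*(z + 3)*(z)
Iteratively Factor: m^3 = (m)*(m^2) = m^2*(m)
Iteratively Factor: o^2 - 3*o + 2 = (o - 1)*(o - 2)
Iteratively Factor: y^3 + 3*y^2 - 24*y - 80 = (y + 4)*(y^2 - y - 20) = (y - 5)*(y + 4)*(y + 4)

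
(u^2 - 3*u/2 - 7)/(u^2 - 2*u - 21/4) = 2*(u + 2)/(2*u + 3)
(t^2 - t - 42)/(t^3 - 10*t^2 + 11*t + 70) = (t + 6)/(t^2 - 3*t - 10)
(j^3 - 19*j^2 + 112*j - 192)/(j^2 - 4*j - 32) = (j^2 - 11*j + 24)/(j + 4)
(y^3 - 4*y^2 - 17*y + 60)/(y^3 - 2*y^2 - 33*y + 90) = (y + 4)/(y + 6)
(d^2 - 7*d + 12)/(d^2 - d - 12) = (d - 3)/(d + 3)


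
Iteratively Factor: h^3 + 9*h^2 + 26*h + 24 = (h + 2)*(h^2 + 7*h + 12) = (h + 2)*(h + 3)*(h + 4)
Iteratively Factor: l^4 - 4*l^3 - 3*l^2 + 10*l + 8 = (l - 2)*(l^3 - 2*l^2 - 7*l - 4) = (l - 4)*(l - 2)*(l^2 + 2*l + 1) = (l - 4)*(l - 2)*(l + 1)*(l + 1)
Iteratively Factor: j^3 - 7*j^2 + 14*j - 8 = (j - 2)*(j^2 - 5*j + 4) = (j - 2)*(j - 1)*(j - 4)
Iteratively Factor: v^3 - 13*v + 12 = (v - 3)*(v^2 + 3*v - 4) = (v - 3)*(v - 1)*(v + 4)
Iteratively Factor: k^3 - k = (k)*(k^2 - 1) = k*(k + 1)*(k - 1)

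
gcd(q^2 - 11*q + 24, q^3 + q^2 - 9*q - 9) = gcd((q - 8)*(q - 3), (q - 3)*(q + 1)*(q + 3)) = q - 3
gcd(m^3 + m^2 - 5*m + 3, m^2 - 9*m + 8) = m - 1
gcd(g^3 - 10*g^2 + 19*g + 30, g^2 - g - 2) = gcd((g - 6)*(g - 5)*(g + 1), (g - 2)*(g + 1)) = g + 1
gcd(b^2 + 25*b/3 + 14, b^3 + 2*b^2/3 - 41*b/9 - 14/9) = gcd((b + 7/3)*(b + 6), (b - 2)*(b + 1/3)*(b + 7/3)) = b + 7/3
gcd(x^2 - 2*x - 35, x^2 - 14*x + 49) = x - 7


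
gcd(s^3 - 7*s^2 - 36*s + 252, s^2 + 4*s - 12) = s + 6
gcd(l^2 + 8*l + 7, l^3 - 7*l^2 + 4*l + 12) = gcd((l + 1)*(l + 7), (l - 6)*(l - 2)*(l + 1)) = l + 1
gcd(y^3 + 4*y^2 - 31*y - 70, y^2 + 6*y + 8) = y + 2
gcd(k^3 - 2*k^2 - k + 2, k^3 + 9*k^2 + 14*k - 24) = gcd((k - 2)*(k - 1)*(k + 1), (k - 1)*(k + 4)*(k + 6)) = k - 1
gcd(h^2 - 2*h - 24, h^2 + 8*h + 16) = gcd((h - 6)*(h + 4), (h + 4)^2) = h + 4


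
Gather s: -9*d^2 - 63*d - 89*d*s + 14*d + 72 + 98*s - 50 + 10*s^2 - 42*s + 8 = -9*d^2 - 49*d + 10*s^2 + s*(56 - 89*d) + 30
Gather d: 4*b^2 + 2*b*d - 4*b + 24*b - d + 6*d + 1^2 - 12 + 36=4*b^2 + 20*b + d*(2*b + 5) + 25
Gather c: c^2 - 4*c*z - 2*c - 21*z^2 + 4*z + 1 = c^2 + c*(-4*z - 2) - 21*z^2 + 4*z + 1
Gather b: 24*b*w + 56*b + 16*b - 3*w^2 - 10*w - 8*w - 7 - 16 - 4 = b*(24*w + 72) - 3*w^2 - 18*w - 27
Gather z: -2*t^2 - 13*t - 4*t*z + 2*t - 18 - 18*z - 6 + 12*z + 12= -2*t^2 - 11*t + z*(-4*t - 6) - 12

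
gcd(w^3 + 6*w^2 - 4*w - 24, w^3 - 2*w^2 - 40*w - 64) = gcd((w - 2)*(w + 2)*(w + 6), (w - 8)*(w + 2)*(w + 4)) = w + 2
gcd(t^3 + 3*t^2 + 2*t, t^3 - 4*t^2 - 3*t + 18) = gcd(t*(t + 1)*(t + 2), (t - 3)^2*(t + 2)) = t + 2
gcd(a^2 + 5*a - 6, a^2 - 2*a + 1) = a - 1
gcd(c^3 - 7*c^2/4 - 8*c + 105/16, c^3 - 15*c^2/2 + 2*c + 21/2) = 1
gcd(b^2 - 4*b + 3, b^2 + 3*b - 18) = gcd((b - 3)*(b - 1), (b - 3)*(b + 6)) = b - 3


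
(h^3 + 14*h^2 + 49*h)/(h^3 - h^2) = (h^2 + 14*h + 49)/(h*(h - 1))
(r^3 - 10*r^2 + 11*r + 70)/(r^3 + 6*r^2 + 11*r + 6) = (r^2 - 12*r + 35)/(r^2 + 4*r + 3)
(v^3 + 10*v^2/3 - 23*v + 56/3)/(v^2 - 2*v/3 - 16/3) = (v^2 + 6*v - 7)/(v + 2)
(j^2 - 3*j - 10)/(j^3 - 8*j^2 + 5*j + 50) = 1/(j - 5)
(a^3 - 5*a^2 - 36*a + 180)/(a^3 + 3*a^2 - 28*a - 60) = (a - 6)/(a + 2)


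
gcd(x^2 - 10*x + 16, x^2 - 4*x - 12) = 1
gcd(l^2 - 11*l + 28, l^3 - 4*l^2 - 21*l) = l - 7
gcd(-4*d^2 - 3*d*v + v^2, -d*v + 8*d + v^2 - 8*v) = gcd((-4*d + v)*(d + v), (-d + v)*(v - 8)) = 1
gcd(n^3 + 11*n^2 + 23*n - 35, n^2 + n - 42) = n + 7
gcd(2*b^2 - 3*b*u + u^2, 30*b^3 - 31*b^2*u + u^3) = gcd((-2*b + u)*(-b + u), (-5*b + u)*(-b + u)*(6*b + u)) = -b + u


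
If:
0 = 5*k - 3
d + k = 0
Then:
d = -3/5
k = 3/5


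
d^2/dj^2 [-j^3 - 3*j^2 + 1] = -6*j - 6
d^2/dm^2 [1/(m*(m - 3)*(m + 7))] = 2*(6*m^4 + 32*m^3 - 15*m^2 - 252*m + 441)/(m^3*(m^6 + 12*m^5 - 15*m^4 - 440*m^3 + 315*m^2 + 5292*m - 9261))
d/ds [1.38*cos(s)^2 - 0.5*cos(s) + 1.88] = (0.5 - 2.76*cos(s))*sin(s)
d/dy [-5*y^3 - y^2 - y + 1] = -15*y^2 - 2*y - 1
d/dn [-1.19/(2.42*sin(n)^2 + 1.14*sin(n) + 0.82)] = (5.7596*sin(n) + 1.3566)*cos(n)/(2.42*sin(n)^2 + 1.14*sin(n) + 0.82)^2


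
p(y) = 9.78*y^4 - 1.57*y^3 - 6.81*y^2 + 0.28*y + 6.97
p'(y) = 39.12*y^3 - 4.71*y^2 - 13.62*y + 0.28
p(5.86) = 10991.48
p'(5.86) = 7630.85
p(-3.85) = 2143.28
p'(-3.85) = -2249.54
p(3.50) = 1324.82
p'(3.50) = 1572.18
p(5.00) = 5754.37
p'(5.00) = 4704.43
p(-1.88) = 114.98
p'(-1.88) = -250.70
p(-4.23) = 3133.89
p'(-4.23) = -2987.26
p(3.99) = 2278.68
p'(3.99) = 2355.90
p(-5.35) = 8063.21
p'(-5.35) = -6052.13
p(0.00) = 6.97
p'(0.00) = 0.28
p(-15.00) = 498881.77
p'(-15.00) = -132885.17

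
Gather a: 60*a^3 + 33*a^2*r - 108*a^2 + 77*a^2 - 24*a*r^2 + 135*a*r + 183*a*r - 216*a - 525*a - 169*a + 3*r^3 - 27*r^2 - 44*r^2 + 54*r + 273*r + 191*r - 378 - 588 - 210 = 60*a^3 + a^2*(33*r - 31) + a*(-24*r^2 + 318*r - 910) + 3*r^3 - 71*r^2 + 518*r - 1176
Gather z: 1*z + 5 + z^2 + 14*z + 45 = z^2 + 15*z + 50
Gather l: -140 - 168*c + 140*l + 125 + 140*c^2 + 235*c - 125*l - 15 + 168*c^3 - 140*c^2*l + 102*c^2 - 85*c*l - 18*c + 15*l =168*c^3 + 242*c^2 + 49*c + l*(-140*c^2 - 85*c + 30) - 30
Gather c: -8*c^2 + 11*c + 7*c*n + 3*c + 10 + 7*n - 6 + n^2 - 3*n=-8*c^2 + c*(7*n + 14) + n^2 + 4*n + 4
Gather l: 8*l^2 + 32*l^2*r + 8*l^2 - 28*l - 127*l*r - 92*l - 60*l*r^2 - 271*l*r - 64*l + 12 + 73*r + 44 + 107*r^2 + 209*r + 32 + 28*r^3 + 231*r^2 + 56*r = l^2*(32*r + 16) + l*(-60*r^2 - 398*r - 184) + 28*r^3 + 338*r^2 + 338*r + 88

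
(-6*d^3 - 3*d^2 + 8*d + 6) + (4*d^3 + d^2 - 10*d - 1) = -2*d^3 - 2*d^2 - 2*d + 5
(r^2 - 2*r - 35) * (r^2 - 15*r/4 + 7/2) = r^4 - 23*r^3/4 - 24*r^2 + 497*r/4 - 245/2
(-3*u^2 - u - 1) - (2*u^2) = -5*u^2 - u - 1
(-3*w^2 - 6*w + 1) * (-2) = 6*w^2 + 12*w - 2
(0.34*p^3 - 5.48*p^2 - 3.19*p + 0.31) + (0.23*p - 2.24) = 0.34*p^3 - 5.48*p^2 - 2.96*p - 1.93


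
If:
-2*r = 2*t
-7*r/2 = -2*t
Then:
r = 0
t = 0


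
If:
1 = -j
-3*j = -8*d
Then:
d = -3/8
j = -1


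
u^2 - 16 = (u - 4)*(u + 4)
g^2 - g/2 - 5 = (g - 5/2)*(g + 2)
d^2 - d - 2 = (d - 2)*(d + 1)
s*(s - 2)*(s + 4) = s^3 + 2*s^2 - 8*s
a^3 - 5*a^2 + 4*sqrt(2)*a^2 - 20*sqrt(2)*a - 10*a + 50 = (a - 5)*(a - sqrt(2))*(a + 5*sqrt(2))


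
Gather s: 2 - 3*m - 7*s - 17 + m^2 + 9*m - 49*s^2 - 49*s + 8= m^2 + 6*m - 49*s^2 - 56*s - 7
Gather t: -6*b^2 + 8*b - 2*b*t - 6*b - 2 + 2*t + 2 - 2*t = -6*b^2 - 2*b*t + 2*b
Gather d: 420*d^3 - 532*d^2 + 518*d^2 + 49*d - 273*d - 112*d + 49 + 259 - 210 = 420*d^3 - 14*d^2 - 336*d + 98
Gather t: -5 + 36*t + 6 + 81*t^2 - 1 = 81*t^2 + 36*t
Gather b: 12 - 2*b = 12 - 2*b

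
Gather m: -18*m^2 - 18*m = -18*m^2 - 18*m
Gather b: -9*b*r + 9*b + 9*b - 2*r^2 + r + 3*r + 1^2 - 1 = b*(18 - 9*r) - 2*r^2 + 4*r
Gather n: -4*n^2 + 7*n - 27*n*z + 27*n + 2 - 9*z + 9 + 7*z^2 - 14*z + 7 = -4*n^2 + n*(34 - 27*z) + 7*z^2 - 23*z + 18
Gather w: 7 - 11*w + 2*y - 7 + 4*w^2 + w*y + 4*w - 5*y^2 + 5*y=4*w^2 + w*(y - 7) - 5*y^2 + 7*y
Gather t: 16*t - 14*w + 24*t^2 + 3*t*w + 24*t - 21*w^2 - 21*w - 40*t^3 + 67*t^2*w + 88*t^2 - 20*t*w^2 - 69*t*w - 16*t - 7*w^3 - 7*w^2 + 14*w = -40*t^3 + t^2*(67*w + 112) + t*(-20*w^2 - 66*w + 24) - 7*w^3 - 28*w^2 - 21*w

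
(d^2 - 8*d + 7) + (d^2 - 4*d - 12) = 2*d^2 - 12*d - 5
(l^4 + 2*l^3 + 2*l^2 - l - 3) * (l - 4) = l^5 - 2*l^4 - 6*l^3 - 9*l^2 + l + 12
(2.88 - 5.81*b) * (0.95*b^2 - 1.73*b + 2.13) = -5.5195*b^3 + 12.7873*b^2 - 17.3577*b + 6.1344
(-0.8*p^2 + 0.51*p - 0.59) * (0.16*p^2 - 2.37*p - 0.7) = -0.128*p^4 + 1.9776*p^3 - 0.7431*p^2 + 1.0413*p + 0.413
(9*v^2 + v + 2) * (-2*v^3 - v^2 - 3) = -18*v^5 - 11*v^4 - 5*v^3 - 29*v^2 - 3*v - 6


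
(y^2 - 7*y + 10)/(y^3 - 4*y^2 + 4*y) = (y - 5)/(y*(y - 2))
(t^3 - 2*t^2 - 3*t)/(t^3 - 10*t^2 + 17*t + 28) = t*(t - 3)/(t^2 - 11*t + 28)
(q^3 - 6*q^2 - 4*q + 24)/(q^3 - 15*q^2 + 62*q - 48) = (q^2 - 4)/(q^2 - 9*q + 8)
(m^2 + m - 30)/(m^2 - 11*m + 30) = (m + 6)/(m - 6)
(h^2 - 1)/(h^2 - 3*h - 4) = (h - 1)/(h - 4)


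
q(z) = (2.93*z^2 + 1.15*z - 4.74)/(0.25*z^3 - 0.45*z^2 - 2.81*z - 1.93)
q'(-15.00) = -0.04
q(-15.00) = -0.70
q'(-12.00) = -0.07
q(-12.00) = -0.87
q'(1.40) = -1.36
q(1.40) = -0.43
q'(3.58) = -6.87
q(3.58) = -5.87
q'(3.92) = -15.10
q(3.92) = -9.33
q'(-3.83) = -1.02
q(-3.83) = -2.86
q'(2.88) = -2.63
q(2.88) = -2.94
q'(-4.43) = -0.65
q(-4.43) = -2.38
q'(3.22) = -3.88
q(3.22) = -4.02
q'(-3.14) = -2.19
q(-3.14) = -3.89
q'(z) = (5.86*z + 1.15)/(0.25*z^3 - 0.45*z^2 - 2.81*z - 1.93) + (-0.75*z^2 + 0.9*z + 2.81)*(2.93*z^2 + 1.15*z - 4.74)/(0.25*z^3 - 0.45*z^2 - 2.81*z - 1.93)^2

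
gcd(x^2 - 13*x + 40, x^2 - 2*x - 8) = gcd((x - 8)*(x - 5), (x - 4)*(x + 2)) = 1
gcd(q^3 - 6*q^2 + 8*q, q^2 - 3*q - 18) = 1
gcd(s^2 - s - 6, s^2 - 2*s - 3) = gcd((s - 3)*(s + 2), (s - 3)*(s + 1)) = s - 3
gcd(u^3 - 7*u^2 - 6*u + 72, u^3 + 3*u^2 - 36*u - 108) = u^2 - 3*u - 18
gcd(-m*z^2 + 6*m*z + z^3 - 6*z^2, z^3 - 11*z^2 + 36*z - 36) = z - 6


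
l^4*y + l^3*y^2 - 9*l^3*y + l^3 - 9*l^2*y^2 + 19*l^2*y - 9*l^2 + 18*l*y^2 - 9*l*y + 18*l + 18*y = (l - 6)*(l - 3)*(l + y)*(l*y + 1)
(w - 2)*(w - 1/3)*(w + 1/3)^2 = w^4 - 5*w^3/3 - 7*w^2/9 + 5*w/27 + 2/27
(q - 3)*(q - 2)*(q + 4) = q^3 - q^2 - 14*q + 24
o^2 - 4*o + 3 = (o - 3)*(o - 1)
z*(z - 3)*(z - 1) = z^3 - 4*z^2 + 3*z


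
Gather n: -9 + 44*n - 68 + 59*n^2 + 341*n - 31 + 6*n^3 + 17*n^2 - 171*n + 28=6*n^3 + 76*n^2 + 214*n - 80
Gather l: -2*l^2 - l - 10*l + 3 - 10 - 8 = -2*l^2 - 11*l - 15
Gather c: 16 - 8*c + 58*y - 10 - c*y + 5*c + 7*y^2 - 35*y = c*(-y - 3) + 7*y^2 + 23*y + 6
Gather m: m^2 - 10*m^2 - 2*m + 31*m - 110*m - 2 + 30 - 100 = -9*m^2 - 81*m - 72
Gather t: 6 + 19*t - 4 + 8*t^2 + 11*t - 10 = 8*t^2 + 30*t - 8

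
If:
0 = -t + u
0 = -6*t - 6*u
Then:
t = 0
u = 0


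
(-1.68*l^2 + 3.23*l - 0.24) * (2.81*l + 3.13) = -4.7208*l^3 + 3.8179*l^2 + 9.4355*l - 0.7512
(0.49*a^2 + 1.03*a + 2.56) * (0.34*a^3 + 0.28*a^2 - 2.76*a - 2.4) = 0.1666*a^5 + 0.4874*a^4 - 0.1936*a^3 - 3.302*a^2 - 9.5376*a - 6.144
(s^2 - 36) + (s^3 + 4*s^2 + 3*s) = s^3 + 5*s^2 + 3*s - 36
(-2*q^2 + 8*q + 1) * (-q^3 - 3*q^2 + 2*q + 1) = 2*q^5 - 2*q^4 - 29*q^3 + 11*q^2 + 10*q + 1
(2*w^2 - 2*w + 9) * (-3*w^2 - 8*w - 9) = -6*w^4 - 10*w^3 - 29*w^2 - 54*w - 81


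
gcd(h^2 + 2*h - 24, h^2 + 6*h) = h + 6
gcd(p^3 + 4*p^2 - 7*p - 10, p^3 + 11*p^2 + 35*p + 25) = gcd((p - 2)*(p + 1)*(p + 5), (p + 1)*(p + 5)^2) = p^2 + 6*p + 5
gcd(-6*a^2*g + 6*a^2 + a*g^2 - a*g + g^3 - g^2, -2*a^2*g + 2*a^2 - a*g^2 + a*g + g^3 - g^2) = 2*a*g - 2*a - g^2 + g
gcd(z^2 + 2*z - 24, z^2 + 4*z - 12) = z + 6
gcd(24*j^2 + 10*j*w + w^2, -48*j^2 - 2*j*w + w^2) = 6*j + w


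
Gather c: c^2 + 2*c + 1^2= c^2 + 2*c + 1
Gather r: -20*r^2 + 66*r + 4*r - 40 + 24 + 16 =-20*r^2 + 70*r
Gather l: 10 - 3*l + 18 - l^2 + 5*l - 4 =-l^2 + 2*l + 24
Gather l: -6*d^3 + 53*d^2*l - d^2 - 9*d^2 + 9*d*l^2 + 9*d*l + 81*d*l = -6*d^3 - 10*d^2 + 9*d*l^2 + l*(53*d^2 + 90*d)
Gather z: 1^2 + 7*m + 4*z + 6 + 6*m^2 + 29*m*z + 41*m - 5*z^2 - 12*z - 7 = 6*m^2 + 48*m - 5*z^2 + z*(29*m - 8)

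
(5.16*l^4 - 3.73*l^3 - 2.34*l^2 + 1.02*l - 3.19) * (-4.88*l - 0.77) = -25.1808*l^5 + 14.2292*l^4 + 14.2913*l^3 - 3.1758*l^2 + 14.7818*l + 2.4563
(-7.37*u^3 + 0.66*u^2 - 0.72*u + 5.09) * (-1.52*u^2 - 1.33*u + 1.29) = 11.2024*u^5 + 8.7989*u^4 - 9.2907*u^3 - 5.9278*u^2 - 7.6985*u + 6.5661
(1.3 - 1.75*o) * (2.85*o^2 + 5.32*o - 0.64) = -4.9875*o^3 - 5.605*o^2 + 8.036*o - 0.832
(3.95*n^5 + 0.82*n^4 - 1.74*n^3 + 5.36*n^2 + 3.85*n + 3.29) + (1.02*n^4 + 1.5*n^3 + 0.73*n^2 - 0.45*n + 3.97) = 3.95*n^5 + 1.84*n^4 - 0.24*n^3 + 6.09*n^2 + 3.4*n + 7.26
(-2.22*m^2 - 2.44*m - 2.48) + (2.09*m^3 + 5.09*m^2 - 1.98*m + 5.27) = 2.09*m^3 + 2.87*m^2 - 4.42*m + 2.79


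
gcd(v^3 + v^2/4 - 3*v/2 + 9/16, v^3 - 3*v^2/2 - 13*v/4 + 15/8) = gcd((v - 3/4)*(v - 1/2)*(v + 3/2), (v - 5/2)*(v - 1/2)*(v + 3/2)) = v^2 + v - 3/4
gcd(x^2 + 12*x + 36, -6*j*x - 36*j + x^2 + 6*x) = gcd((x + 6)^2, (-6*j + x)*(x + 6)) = x + 6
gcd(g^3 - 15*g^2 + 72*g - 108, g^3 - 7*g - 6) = g - 3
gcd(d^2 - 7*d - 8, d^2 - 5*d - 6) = d + 1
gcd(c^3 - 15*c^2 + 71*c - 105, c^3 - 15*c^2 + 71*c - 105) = c^3 - 15*c^2 + 71*c - 105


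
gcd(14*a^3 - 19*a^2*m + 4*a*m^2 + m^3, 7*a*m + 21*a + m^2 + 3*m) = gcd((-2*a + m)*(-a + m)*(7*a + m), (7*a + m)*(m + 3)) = 7*a + m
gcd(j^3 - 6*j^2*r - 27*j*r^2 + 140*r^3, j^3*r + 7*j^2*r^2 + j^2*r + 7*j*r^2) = 1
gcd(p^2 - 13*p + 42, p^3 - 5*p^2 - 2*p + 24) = 1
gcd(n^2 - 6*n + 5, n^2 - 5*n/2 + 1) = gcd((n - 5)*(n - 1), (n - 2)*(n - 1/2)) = 1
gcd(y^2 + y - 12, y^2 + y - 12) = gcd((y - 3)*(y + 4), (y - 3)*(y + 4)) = y^2 + y - 12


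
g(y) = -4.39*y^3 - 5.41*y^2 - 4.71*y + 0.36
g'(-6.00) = -413.91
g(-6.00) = 782.10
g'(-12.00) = -1771.35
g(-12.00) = 6863.76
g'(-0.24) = -2.87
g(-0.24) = 1.24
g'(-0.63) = -3.12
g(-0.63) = 2.28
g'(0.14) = -6.48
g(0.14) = -0.42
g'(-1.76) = -26.46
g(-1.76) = 15.82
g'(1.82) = -68.03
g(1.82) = -52.60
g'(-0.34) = -2.55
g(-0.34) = 1.51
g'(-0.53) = -2.67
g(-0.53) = 1.99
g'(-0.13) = -3.53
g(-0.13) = 0.89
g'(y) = -13.17*y^2 - 10.82*y - 4.71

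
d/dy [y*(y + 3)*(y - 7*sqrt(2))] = 3*y^2 - 14*sqrt(2)*y + 6*y - 21*sqrt(2)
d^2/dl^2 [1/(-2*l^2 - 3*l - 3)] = 2*(4*l^2 + 6*l - (4*l + 3)^2 + 6)/(2*l^2 + 3*l + 3)^3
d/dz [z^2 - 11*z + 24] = 2*z - 11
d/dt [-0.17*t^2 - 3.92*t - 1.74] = -0.34*t - 3.92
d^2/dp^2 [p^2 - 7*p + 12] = 2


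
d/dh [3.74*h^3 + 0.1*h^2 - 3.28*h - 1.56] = 11.22*h^2 + 0.2*h - 3.28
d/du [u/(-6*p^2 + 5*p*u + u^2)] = (-6*p^2 + 5*p*u + u^2 - u*(5*p + 2*u))/(-6*p^2 + 5*p*u + u^2)^2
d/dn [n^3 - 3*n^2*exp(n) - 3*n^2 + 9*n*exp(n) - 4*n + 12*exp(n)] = -3*n^2*exp(n) + 3*n^2 + 3*n*exp(n) - 6*n + 21*exp(n) - 4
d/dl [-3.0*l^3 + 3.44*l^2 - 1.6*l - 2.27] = -9.0*l^2 + 6.88*l - 1.6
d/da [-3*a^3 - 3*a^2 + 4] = 3*a*(-3*a - 2)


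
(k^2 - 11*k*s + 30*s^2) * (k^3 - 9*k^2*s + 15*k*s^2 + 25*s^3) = k^5 - 20*k^4*s + 144*k^3*s^2 - 410*k^2*s^3 + 175*k*s^4 + 750*s^5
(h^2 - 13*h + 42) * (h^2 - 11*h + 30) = h^4 - 24*h^3 + 215*h^2 - 852*h + 1260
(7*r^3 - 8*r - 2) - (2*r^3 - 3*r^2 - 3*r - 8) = 5*r^3 + 3*r^2 - 5*r + 6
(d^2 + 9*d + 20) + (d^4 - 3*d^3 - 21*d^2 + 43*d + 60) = d^4 - 3*d^3 - 20*d^2 + 52*d + 80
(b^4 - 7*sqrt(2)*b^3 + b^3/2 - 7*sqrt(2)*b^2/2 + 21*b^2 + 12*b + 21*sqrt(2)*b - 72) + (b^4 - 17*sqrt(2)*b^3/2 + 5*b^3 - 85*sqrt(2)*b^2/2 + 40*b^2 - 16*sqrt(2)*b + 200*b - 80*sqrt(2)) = 2*b^4 - 31*sqrt(2)*b^3/2 + 11*b^3/2 - 46*sqrt(2)*b^2 + 61*b^2 + 5*sqrt(2)*b + 212*b - 80*sqrt(2) - 72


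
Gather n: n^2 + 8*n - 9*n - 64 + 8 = n^2 - n - 56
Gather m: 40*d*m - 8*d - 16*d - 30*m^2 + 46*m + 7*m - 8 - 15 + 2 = -24*d - 30*m^2 + m*(40*d + 53) - 21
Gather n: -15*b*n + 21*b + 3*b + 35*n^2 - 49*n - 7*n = 24*b + 35*n^2 + n*(-15*b - 56)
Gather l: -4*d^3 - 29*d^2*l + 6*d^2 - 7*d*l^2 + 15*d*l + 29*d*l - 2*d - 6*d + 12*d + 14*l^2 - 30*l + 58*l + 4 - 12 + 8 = -4*d^3 + 6*d^2 + 4*d + l^2*(14 - 7*d) + l*(-29*d^2 + 44*d + 28)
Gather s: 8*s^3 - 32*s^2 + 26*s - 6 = 8*s^3 - 32*s^2 + 26*s - 6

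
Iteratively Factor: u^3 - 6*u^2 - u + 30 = (u - 5)*(u^2 - u - 6) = (u - 5)*(u - 3)*(u + 2)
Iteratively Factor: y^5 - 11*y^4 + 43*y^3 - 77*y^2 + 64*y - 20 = (y - 1)*(y^4 - 10*y^3 + 33*y^2 - 44*y + 20) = (y - 2)*(y - 1)*(y^3 - 8*y^2 + 17*y - 10) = (y - 5)*(y - 2)*(y - 1)*(y^2 - 3*y + 2) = (y - 5)*(y - 2)*(y - 1)^2*(y - 2)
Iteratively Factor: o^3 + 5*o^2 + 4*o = (o)*(o^2 + 5*o + 4) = o*(o + 4)*(o + 1)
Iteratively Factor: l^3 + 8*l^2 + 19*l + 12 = (l + 4)*(l^2 + 4*l + 3) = (l + 3)*(l + 4)*(l + 1)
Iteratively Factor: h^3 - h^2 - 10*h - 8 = (h + 1)*(h^2 - 2*h - 8) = (h + 1)*(h + 2)*(h - 4)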